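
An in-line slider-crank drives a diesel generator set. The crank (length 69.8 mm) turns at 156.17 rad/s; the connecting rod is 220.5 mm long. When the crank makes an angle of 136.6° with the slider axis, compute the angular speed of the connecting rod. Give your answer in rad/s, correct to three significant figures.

36.8

ω = 156.2 rad/s
The rod makes angle φ with the slider axis where L sinφ = r sinθ; differentiating, L cosφ·φ̇ = r ω cosθ.
L cosφ = √(L² − r² sin²θ) = 0.21522 m.
|ω_rod| = r ω |cosθ| / √(L² − r² sin²θ) = 0.0698·156.2·0.72657/0.21522 = 36.8 rad/s.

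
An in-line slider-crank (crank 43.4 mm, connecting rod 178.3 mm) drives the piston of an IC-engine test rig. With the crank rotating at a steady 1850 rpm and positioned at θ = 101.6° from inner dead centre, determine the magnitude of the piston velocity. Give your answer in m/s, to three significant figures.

ω = 2π·1850/60 = 193.7 rad/s
For an in-line slider-crank, x = r cosθ + √(L² − r² sin²θ), so v = −rω sinθ·[1 + r cosθ/√(L² − r² sin²θ)].
With r = 0.0434 m, L = 0.1783 m, θ = 101.6°: √(L² − r² sin²θ) = 0.17316 m.
v = −0.0434·193.7·0.97958·[1 + 0.0434·-0.20108/0.17316] = -7.8211 m/s.
|v| = 7.8211 m/s.

7.82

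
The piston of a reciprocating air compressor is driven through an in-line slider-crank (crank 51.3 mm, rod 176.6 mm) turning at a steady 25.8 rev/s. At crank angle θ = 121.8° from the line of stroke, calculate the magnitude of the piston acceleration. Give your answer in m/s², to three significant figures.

ω = 2π·25.8 = 162.1 rad/s
x(θ) = r cosθ + √(L² − r² sin²θ); with ω constant, a = ω²·d²x/dθ².
d²x/dθ² = −r cosθ − r²(cos2θ)/√u − r⁴ sin²2θ/(4u^{3/2}),  u = L² − r² sin²θ = 0.0292866 m².
Substituting r = 0.0513 m, L = 0.1766 m, θ = 121.8°: d²x/dθ² = +0.033593 m.
a = ω²·d²x/dθ² = (162.1)²·(+0.033593) = +882.78 m/s²;  |a| = 882.78 m/s².

883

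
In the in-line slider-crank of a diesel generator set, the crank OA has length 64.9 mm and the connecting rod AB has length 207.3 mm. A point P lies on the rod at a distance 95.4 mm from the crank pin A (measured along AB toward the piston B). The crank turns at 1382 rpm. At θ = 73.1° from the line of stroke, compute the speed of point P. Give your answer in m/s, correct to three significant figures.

ω = 144.7 rad/s.  Crank-pin speed |V_A| = rω = 9.3925 m/s, perpendicular to OA.
Rod angle: sinφ = −(r/L) sinθ ⇒ φ = -17.431°; ω_rod = −rω cosθ/√(L²−r²sin²θ) = -13.805 rad/s.
V_P = V_A + ω_rod × AP, with AP = 0.0954 m along the rod.
Components: V_Px = −rω sinθ − a·ω_rod·sinφ = -9.3814 m/s;  V_Py = rω cosθ + a·ω_rod·cosφ = +1.4739 m/s.
|V_P| = √(V_Px² + V_Py²) = 9.4965 m/s.

9.50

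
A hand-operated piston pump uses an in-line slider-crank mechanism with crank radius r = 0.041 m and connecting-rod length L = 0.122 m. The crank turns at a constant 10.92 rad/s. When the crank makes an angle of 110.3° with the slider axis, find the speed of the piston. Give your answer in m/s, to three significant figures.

0.368

ω = 10.92 rad/s
For an in-line slider-crank, x = r cosθ + √(L² − r² sin²θ), so v = −rω sinθ·[1 + r cosθ/√(L² − r² sin²θ)].
With r = 0.041 m, L = 0.122 m, θ = 110.3°: √(L² − r² sin²θ) = 0.11578 m.
v = −0.041·10.92·0.93789·[1 + 0.041·-0.34694/0.11578] = -0.36832 m/s.
|v| = 0.36832 m/s.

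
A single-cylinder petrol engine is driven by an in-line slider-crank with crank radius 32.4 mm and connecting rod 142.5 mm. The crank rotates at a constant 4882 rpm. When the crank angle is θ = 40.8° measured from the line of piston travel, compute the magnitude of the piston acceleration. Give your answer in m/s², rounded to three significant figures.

ω = 2π·4882/60 = 511.2 rad/s
x(θ) = r cosθ + √(L² − r² sin²θ); with ω constant, a = ω²·d²x/dθ².
d²x/dθ² = −r cosθ − r²(cos2θ)/√u − r⁴ sin²2θ/(4u^{3/2}),  u = L² − r² sin²θ = 0.019858 m².
Substituting r = 0.0324 m, L = 0.1425 m, θ = 40.8°: d²x/dθ² = -0.025711 m.
a = ω²·d²x/dθ² = (511.2)²·(-0.025711) = -6720.1 m/s²;  |a| = 6720.1 m/s².

6720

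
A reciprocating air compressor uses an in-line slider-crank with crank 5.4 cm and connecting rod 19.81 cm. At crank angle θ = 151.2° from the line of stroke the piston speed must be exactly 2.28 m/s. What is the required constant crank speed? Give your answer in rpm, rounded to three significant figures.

For an in-line slider-crank, |v_piston| = rω|sinθ|·[1 + r cosθ/√(L² − r² sin²θ)].
With r = 0.054 m, L = 0.1981 m, θ = 151.2°: the bracketed kinematic factor |dx/dθ| = 0.019746 m.
ω = v/|dx/dθ| = 2.28/0.019746 = 115.47 rad/s.
N = 60ω/(2π) = 1102.6 rpm.

1100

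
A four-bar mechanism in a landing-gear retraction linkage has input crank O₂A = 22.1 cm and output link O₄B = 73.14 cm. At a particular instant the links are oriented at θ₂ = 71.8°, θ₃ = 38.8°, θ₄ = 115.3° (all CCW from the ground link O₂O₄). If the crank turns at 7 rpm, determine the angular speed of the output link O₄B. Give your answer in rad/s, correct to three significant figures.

ω₂ = 0.733 rad/s (from 7 rpm).
Differentiating the loop-closure r₂e^{iθ₂}+r₃e^{iθ₃}=r₁+r₄e^{iθ₄} gives r₂ω₂e^{iθ₂}+r₃ω₃e^{iθ₃}=r₄ω₄e^{iθ₄}.
Eliminating the other unknown: ω₄ = r₂ω₂ sin(θ₂−θ₃) / [r₄ sin(θ₄−θ₃)].
Numerator sine = +0.54464; denominator sine = +0.97237.
Result = 0.221·0.733·(+0.54464) / (0.7314·(+0.97237)) = +0.12406 rad/s; magnitude 0.12406 rad/s.

0.124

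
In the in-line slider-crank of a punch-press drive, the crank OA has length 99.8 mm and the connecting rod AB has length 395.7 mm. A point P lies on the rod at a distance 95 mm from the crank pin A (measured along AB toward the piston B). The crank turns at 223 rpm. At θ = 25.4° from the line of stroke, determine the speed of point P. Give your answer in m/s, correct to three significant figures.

1.92

ω = 23.35 rad/s.  Crank-pin speed |V_A| = rω = 2.3306 m/s, perpendicular to OA.
Rod angle: sinφ = −(r/L) sinθ ⇒ φ = -6.211°; ω_rod = −rω cosθ/√(L²−r²sin²θ) = -5.3518 rad/s.
V_P = V_A + ω_rod × AP, with AP = 0.095 m along the rod.
Components: V_Px = −rω sinθ − a·ω_rod·sinφ = -1.0547 m/s;  V_Py = rω cosθ + a·ω_rod·cosφ = +1.5999 m/s.
|V_P| = √(V_Px² + V_Py²) = 1.9162 m/s.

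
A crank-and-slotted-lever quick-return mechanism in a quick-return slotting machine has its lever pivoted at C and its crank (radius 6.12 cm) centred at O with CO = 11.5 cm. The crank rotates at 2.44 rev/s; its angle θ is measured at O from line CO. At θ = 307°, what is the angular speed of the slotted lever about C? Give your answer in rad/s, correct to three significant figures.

4.81

ω = 15.33 rad/s (from 2.44 rev/s).
Crank pin A relative to C: A = (d + r cosθ, r sinθ); lever angle φ = atan2(r sinθ, d + r cosθ).
Differentiating tanφ: φ̇ = rω(d cosθ + r)/(d² + r² + 2dr cosθ).
d² + r² + 2dr cosθ = |CA|² = 0.0254416 m²;  d cosθ + r = +0.13041 m.
|ω_lever| = |0.0612·15.33·+0.13041| / 0.0254416 = 4.8093 rad/s.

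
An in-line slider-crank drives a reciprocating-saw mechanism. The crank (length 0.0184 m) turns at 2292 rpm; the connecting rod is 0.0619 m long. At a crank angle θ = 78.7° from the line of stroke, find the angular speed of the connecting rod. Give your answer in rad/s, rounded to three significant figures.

14.6

ω = 240 rad/s (converted from 2292 rpm).
The rod makes angle φ with the slider axis where L sinφ = r sinθ; differentiating, L cosφ·φ̇ = r ω cosθ.
L cosφ = √(L² − r² sin²θ) = 0.059212 m.
|ω_rod| = r ω |cosθ| / √(L² − r² sin²θ) = 0.0184·240·0.19595/0.059212 = 14.615 rad/s.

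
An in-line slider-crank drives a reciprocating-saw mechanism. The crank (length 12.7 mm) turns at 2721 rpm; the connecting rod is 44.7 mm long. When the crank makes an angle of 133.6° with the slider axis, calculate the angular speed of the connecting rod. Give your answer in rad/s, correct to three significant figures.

ω = 284.9 rad/s (converted from 2721 rpm).
The rod makes angle φ with the slider axis where L sinφ = r sinθ; differentiating, L cosφ·φ̇ = r ω cosθ.
L cosφ = √(L² − r² sin²θ) = 0.043744 m.
|ω_rod| = r ω |cosθ| / √(L² − r² sin²θ) = 0.0127·284.9·0.68962/0.043744 = 57.05 rad/s.

57.0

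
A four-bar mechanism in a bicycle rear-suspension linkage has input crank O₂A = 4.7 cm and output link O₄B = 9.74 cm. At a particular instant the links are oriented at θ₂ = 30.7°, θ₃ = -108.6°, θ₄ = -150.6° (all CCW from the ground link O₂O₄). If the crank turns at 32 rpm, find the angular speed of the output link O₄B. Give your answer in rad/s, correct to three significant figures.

ω₂ = 3.351 rad/s (from 32 rpm).
Differentiating the loop-closure r₂e^{iθ₂}+r₃e^{iθ₃}=r₁+r₄e^{iθ₄} gives r₂ω₂e^{iθ₂}+r₃ω₃e^{iθ₃}=r₄ω₄e^{iθ₄}.
Eliminating the other unknown: ω₄ = r₂ω₂ sin(θ₂−θ₃) / [r₄ sin(θ₄−θ₃)].
Numerator sine = +0.65210; denominator sine = -0.66913.
Result = 0.047·3.351·(+0.65210) / (0.0974·(-0.66913)) = -1.5759 rad/s; magnitude 1.5759 rad/s.

1.58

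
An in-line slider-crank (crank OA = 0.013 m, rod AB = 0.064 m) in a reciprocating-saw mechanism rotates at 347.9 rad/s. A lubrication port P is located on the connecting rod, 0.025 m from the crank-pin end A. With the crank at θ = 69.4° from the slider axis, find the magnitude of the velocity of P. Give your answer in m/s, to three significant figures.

4.46

ω = 347.9 rad/s.  Crank-pin speed |V_A| = rω = 4.5227 m/s, perpendicular to OA.
Rod angle: sinφ = −(r/L) sinθ ⇒ φ = -10.961°; ω_rod = −rω cosθ/√(L²−r²sin²θ) = -25.326 rad/s.
V_P = V_A + ω_rod × AP, with AP = 0.025 m along the rod.
Components: V_Px = −rω sinθ − a·ω_rod·sinφ = -4.3539 m/s;  V_Py = rω cosθ + a·ω_rod·cosφ = +0.96968 m/s.
|V_P| = √(V_Px² + V_Py²) = 4.4606 m/s.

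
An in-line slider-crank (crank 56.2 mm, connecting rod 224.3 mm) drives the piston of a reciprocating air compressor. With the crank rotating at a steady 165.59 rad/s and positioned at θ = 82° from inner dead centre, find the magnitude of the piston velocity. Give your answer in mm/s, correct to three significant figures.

9550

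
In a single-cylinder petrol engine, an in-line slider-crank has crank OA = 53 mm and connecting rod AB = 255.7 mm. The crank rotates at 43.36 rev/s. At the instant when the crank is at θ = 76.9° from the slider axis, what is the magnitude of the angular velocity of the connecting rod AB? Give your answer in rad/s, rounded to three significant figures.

ω = 272.4 rad/s (converted from 43.36 rev/s).
The rod makes angle φ with the slider axis where L sinφ = r sinθ; differentiating, L cosφ·φ̇ = r ω cosθ.
L cosφ = √(L² − r² sin²θ) = 0.25044 m.
|ω_rod| = r ω |cosθ| / √(L² − r² sin²θ) = 0.053·272.4·0.22665/0.25044 = 13.068 rad/s.

13.1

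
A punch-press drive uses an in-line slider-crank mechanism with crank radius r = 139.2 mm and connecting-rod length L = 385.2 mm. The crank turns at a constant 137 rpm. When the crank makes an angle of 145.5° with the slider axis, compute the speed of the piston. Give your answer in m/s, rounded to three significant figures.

0.787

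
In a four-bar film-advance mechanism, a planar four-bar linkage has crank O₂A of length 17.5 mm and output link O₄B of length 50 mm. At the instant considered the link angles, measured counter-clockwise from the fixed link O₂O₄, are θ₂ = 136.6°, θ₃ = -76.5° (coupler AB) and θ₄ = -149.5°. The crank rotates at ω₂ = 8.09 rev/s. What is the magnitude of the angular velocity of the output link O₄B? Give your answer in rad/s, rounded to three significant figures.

ω₂ = 50.83 rad/s (from 8.09 rev/s).
Differentiating the loop-closure r₂e^{iθ₂}+r₃e^{iθ₃}=r₁+r₄e^{iθ₄} gives r₂ω₂e^{iθ₂}+r₃ω₃e^{iθ₃}=r₄ω₄e^{iθ₄}.
Eliminating the other unknown: ω₄ = r₂ω₂ sin(θ₂−θ₃) / [r₄ sin(θ₄−θ₃)].
Numerator sine = -0.54610; denominator sine = -0.95630.
Result = 0.0175·50.83·(-0.54610) / (0.05·(-0.95630)) = +10.16 rad/s; magnitude 10.16 rad/s.

10.2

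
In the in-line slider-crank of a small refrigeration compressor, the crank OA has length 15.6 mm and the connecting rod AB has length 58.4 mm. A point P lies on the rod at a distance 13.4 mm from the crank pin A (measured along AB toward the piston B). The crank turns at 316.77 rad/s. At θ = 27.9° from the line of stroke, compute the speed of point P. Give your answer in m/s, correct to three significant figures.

ω = 316.8 rad/s.  Crank-pin speed |V_A| = rω = 4.9416 m/s, perpendicular to OA.
Rod angle: sinφ = −(r/L) sinθ ⇒ φ = -7.180°; ω_rod = −rω cosθ/√(L²−r²sin²θ) = -75.372 rad/s.
V_P = V_A + ω_rod × AP, with AP = 0.0134 m along the rod.
Components: V_Px = −rω sinθ − a·ω_rod·sinφ = -2.4386 m/s;  V_Py = rω cosθ + a·ω_rod·cosφ = +3.3652 m/s.
|V_P| = √(V_Px² + V_Py²) = 4.1558 m/s.

4.16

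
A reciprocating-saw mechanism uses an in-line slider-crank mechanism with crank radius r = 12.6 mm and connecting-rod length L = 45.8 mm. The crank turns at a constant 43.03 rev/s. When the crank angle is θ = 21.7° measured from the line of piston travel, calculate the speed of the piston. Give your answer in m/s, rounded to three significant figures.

1.58

ω = 2π·43 = 270.4 rad/s
For an in-line slider-crank, x = r cosθ + √(L² − r² sin²θ), so v = −rω sinθ·[1 + r cosθ/√(L² − r² sin²θ)].
With r = 0.0126 m, L = 0.0458 m, θ = 21.7°: √(L² − r² sin²θ) = 0.045562 m.
v = −0.0126·270.4·0.36975·[1 + 0.0126·0.92913/0.045562] = -1.5832 m/s.
|v| = 1.5832 m/s.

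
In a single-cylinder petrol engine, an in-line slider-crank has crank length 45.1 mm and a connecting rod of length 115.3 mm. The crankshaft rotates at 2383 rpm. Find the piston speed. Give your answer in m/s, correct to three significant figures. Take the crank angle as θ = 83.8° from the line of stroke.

11.7

ω = 2π·2383/60 = 249.5 rad/s
For an in-line slider-crank, x = r cosθ + √(L² − r² sin²θ), so v = −rω sinθ·[1 + r cosθ/√(L² − r² sin²θ)].
With r = 0.0451 m, L = 0.1153 m, θ = 83.8°: √(L² − r² sin²θ) = 0.10623 m.
v = −0.0451·249.5·0.99415·[1 + 0.0451·0.10800/0.10623] = -11.702 m/s.
|v| = 11.702 m/s.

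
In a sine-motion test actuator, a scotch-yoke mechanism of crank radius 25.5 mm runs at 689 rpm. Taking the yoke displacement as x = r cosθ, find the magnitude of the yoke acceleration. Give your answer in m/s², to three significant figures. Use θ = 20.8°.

ω = 72.15 rad/s (from 689 rpm).
x = r cosθ ⇒ ẍ = −rω² cosθ (ω constant).
|a| = rω²|cosθ| = 0.0255·(72.15)²·|cos 20.8°| = 124.1 m/s².

124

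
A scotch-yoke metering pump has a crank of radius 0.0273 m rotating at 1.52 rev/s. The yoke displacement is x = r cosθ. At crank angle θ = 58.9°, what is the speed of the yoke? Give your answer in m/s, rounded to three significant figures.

ω = 9.55 rad/s (from 1.52 rev/s).
x = r cosθ ⇒ ẋ = −rω sinθ.
|v| = rω|sinθ| = 0.0273·9.55·|sin 58.9°| = 0.22325 m/s.

0.223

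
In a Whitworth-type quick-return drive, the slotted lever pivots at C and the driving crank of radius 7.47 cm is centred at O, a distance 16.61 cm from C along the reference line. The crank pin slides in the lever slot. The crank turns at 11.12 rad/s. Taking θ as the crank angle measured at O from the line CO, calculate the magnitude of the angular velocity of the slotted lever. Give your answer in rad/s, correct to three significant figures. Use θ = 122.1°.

0.564

ω = 11.12 rad/s
Crank pin A relative to C: A = (d + r cosθ, r sinθ); lever angle φ = atan2(r sinθ, d + r cosθ).
Differentiating tanφ: φ̇ = rω(d cosθ + r)/(d² + r² + 2dr cosθ).
d² + r² + 2dr cosθ = |CA|² = 0.0199825 m²;  d cosθ + r = -0.013565 m.
|ω_lever| = |0.0747·11.12·-0.013565| / 0.0199825 = 0.5639 rad/s.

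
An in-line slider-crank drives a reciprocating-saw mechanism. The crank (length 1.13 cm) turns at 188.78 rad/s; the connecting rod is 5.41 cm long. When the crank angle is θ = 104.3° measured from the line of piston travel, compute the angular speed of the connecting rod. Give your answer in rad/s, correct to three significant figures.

ω = 188.8 rad/s
The rod makes angle φ with the slider axis where L sinφ = r sinθ; differentiating, L cosφ·φ̇ = r ω cosθ.
L cosφ = √(L² − r² sin²θ) = 0.05298 m.
|ω_rod| = r ω |cosθ| / √(L² − r² sin²θ) = 0.0113·188.8·0.24700/0.05298 = 9.9452 rad/s.

9.95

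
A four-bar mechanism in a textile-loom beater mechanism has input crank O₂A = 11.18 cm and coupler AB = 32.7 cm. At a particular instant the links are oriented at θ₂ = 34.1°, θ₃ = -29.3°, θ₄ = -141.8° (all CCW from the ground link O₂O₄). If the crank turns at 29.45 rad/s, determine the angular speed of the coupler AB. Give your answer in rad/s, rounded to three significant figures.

0.779

ω₂ = 29.45 rad/s
Differentiating the loop-closure r₂e^{iθ₂}+r₃e^{iθ₃}=r₁+r₄e^{iθ₄} gives r₂ω₂e^{iθ₂}+r₃ω₃e^{iθ₃}=r₄ω₄e^{iθ₄}.
Eliminating the other unknown: ω₃ = r₂ω₂ sin(θ₄−θ₂) / [r₃ sin(θ₃−θ₄)].
Numerator sine = -0.07150; denominator sine = +0.92388.
Result = 0.1118·29.45·(-0.07150) / (0.327·(+0.92388)) = -0.77921 rad/s; magnitude 0.77921 rad/s.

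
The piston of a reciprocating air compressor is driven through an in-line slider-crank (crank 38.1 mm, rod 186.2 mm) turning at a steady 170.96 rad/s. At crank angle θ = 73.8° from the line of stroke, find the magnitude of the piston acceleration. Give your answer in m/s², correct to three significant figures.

ω = 171 rad/s
x(θ) = r cosθ + √(L² − r² sin²θ); with ω constant, a = ω²·d²x/dθ².
d²x/dθ² = −r cosθ − r²(cos2θ)/√u − r⁴ sin²2θ/(4u^{3/2}),  u = L² − r² sin²θ = 0.0333318 m².
Substituting r = 0.0381 m, L = 0.1862 m, θ = 73.8°: d²x/dθ² = -0.0039412 m.
a = ω²·d²x/dθ² = (171)²·(-0.0039412) = -115.19 m/s²;  |a| = 115.19 m/s².

115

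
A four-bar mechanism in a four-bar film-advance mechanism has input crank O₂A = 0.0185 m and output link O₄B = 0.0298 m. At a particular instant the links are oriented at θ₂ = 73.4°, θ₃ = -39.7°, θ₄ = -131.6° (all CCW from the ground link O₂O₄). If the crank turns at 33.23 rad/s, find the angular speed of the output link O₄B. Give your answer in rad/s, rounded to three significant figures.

19.0

ω₂ = 33.23 rad/s
Differentiating the loop-closure r₂e^{iθ₂}+r₃e^{iθ₃}=r₁+r₄e^{iθ₄} gives r₂ω₂e^{iθ₂}+r₃ω₃e^{iθ₃}=r₄ω₄e^{iθ₄}.
Eliminating the other unknown: ω₄ = r₂ω₂ sin(θ₂−θ₃) / [r₄ sin(θ₄−θ₃)].
Numerator sine = +0.91982; denominator sine = -0.99945.
Result = 0.0185·33.23·(+0.91982) / (0.0298·(-0.99945)) = -18.986 rad/s; magnitude 18.986 rad/s.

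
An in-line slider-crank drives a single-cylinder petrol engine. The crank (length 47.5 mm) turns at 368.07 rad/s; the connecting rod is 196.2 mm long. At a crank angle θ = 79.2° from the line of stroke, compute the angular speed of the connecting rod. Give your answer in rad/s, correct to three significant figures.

ω = 368.1 rad/s
The rod makes angle φ with the slider axis where L sinφ = r sinθ; differentiating, L cosφ·φ̇ = r ω cosθ.
L cosφ = √(L² − r² sin²θ) = 0.19057 m.
|ω_rod| = r ω |cosθ| / √(L² − r² sin²θ) = 0.0475·368.1·0.18738/0.19057 = 17.191 rad/s.

17.2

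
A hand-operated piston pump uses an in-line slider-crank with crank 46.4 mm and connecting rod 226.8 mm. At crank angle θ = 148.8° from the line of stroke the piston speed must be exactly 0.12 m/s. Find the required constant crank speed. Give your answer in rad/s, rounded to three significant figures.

For an in-line slider-crank, |v_piston| = rω|sinθ|·[1 + r cosθ/√(L² − r² sin²θ)].
With r = 0.0464 m, L = 0.2268 m, θ = 148.8°: the bracketed kinematic factor |dx/dθ| = 0.019806 m.
ω = v/|dx/dθ| = 0.12/0.019806 = 6.0587 rad/s.

6.06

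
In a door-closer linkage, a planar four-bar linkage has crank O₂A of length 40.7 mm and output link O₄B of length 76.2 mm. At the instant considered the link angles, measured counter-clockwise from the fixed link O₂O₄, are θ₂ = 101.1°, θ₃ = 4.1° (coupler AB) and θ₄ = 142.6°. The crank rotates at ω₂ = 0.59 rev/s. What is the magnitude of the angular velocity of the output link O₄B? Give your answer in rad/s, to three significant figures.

ω₂ = 3.707 rad/s (from 0.59 rev/s).
Differentiating the loop-closure r₂e^{iθ₂}+r₃e^{iθ₃}=r₁+r₄e^{iθ₄} gives r₂ω₂e^{iθ₂}+r₃ω₃e^{iθ₃}=r₄ω₄e^{iθ₄}.
Eliminating the other unknown: ω₄ = r₂ω₂ sin(θ₂−θ₃) / [r₄ sin(θ₄−θ₃)].
Numerator sine = +0.99255; denominator sine = +0.66262.
Result = 0.0407·3.707·(+0.99255) / (0.0762·(+0.66262)) = +2.9659 rad/s; magnitude 2.9659 rad/s.

2.97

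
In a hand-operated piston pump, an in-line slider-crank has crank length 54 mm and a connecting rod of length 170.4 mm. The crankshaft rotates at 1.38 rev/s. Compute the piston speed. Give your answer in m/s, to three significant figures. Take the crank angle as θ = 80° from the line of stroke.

ω = 2π·1.38 = 8.671 rad/s
For an in-line slider-crank, x = r cosθ + √(L² − r² sin²θ), so v = −rω sinθ·[1 + r cosθ/√(L² − r² sin²θ)].
With r = 0.054 m, L = 0.1704 m, θ = 80°: √(L² − r² sin²θ) = 0.16189 m.
v = −0.054·8.671·0.98481·[1 + 0.054·0.17365/0.16189] = -0.48782 m/s.
|v| = 0.48782 m/s.

0.488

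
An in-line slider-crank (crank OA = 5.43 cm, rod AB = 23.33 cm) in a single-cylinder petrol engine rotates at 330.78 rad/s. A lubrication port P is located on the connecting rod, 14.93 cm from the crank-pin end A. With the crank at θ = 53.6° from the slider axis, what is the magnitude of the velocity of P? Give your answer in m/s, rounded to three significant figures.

16.2

ω = 330.8 rad/s.  Crank-pin speed |V_A| = rω = 17.961 m/s, perpendicular to OA.
Rod angle: sinφ = −(r/L) sinθ ⇒ φ = -10.797°; ω_rod = −rω cosθ/√(L²−r²sin²θ) = -46.51 rad/s.
V_P = V_A + ω_rod × AP, with AP = 0.1493 m along the rod.
Components: V_Px = −rω sinθ − a·ω_rod·sinφ = -15.758 m/s;  V_Py = rω cosθ + a·ω_rod·cosφ = +3.8376 m/s.
|V_P| = √(V_Px² + V_Py²) = 16.218 m/s.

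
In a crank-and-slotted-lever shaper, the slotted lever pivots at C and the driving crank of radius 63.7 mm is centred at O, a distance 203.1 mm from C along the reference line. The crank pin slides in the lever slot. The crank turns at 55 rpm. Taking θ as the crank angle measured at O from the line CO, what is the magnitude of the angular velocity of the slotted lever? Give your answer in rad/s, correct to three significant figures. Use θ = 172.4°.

2.57

ω = 5.76 rad/s (from 55 rpm).
Crank pin A relative to C: A = (d + r cosθ, r sinθ); lever angle φ = atan2(r sinθ, d + r cosθ).
Differentiating tanφ: φ̇ = rω(d cosθ + r)/(d² + r² + 2dr cosθ).
d² + r² + 2dr cosθ = |CA|² = 0.0196597 m²;  d cosθ + r = -0.13762 m.
|ω_lever| = |0.0637·5.76·-0.13762| / 0.0196597 = 2.5682 rad/s.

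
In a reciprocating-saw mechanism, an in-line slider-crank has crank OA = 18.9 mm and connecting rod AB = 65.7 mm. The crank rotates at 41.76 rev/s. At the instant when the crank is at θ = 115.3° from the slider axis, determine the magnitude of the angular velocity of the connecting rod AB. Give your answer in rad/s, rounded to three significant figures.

ω = 262.4 rad/s (converted from 41.76 rev/s).
The rod makes angle φ with the slider axis where L sinφ = r sinθ; differentiating, L cosφ·φ̇ = r ω cosθ.
L cosφ = √(L² − r² sin²θ) = 0.063439 m.
|ω_rod| = r ω |cosθ| / √(L² − r² sin²θ) = 0.0189·262.4·0.42736/0.063439 = 33.407 rad/s.

33.4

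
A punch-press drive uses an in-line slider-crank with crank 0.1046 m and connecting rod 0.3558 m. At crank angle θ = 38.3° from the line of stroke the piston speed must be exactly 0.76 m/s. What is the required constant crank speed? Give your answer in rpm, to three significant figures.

For an in-line slider-crank, |v_piston| = rω|sinθ|·[1 + r cosθ/√(L² − r² sin²θ)].
With r = 0.1046 m, L = 0.3558 m, θ = 38.3°: the bracketed kinematic factor |dx/dθ| = 0.08004 m.
ω = v/|dx/dθ| = 0.76/0.08004 = 9.4952 rad/s.
N = 60ω/(2π) = 90.673 rpm.

90.7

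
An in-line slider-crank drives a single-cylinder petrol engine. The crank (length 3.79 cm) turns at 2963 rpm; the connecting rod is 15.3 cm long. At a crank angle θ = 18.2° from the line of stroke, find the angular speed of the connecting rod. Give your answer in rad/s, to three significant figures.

73.2

ω = 310.3 rad/s (converted from 2963 rpm).
The rod makes angle φ with the slider axis where L sinφ = r sinθ; differentiating, L cosφ·φ̇ = r ω cosθ.
L cosφ = √(L² − r² sin²θ) = 0.15254 m.
|ω_rod| = r ω |cosθ| / √(L² − r² sin²θ) = 0.0379·310.3·0.94997/0.15254 = 73.236 rad/s.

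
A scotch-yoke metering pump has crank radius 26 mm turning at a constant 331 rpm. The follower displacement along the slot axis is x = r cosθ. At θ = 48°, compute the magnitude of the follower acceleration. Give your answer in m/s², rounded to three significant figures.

ω = 34.66 rad/s (from 331 rpm).
x = r cosθ ⇒ ẍ = −rω² cosθ (ω constant).
|a| = rω²|cosθ| = 0.026·(34.66)²·|cos 48°| = 20.902 m/s².

20.9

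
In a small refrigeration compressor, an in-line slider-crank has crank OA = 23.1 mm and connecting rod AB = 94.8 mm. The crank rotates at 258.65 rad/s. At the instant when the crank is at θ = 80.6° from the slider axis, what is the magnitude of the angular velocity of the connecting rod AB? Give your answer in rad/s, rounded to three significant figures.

ω = 258.6 rad/s
The rod makes angle φ with the slider axis where L sinφ = r sinθ; differentiating, L cosφ·φ̇ = r ω cosθ.
L cosφ = √(L² − r² sin²θ) = 0.09202 m.
|ω_rod| = r ω |cosθ| / √(L² − r² sin²θ) = 0.0231·258.6·0.16333/0.09202 = 10.605 rad/s.

10.6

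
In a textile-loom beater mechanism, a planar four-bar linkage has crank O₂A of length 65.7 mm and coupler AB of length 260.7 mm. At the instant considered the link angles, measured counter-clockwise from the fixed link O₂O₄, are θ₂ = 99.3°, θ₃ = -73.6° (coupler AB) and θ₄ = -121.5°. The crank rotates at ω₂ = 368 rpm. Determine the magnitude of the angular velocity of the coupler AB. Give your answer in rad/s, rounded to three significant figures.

8.55

ω₂ = 38.54 rad/s (from 368 rpm).
Differentiating the loop-closure r₂e^{iθ₂}+r₃e^{iθ₃}=r₁+r₄e^{iθ₄} gives r₂ω₂e^{iθ₂}+r₃ω₃e^{iθ₃}=r₄ω₄e^{iθ₄}.
Eliminating the other unknown: ω₃ = r₂ω₂ sin(θ₄−θ₂) / [r₃ sin(θ₃−θ₄)].
Numerator sine = +0.65342; denominator sine = +0.74198.
Result = 0.0657·38.54·(+0.65342) / (0.2607·(+0.74198)) = +8.5527 rad/s; magnitude 8.5527 rad/s.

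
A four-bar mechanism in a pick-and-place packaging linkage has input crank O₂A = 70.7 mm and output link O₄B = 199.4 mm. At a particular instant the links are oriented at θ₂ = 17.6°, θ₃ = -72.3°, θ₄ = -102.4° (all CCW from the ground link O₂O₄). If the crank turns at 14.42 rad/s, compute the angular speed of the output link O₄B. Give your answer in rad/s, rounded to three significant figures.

10.2

ω₂ = 14.42 rad/s
Differentiating the loop-closure r₂e^{iθ₂}+r₃e^{iθ₃}=r₁+r₄e^{iθ₄} gives r₂ω₂e^{iθ₂}+r₃ω₃e^{iθ₃}=r₄ω₄e^{iθ₄}.
Eliminating the other unknown: ω₄ = r₂ω₂ sin(θ₂−θ₃) / [r₄ sin(θ₄−θ₃)].
Numerator sine = +1.00000; denominator sine = -0.50151.
Result = 0.0707·14.42·(+1.00000) / (0.1994·(-0.50151)) = -10.195 rad/s; magnitude 10.195 rad/s.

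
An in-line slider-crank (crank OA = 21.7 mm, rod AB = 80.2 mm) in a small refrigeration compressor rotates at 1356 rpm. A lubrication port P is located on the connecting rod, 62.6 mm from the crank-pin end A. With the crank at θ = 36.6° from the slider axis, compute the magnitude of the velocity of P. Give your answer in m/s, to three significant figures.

ω = 142 rad/s.  Crank-pin speed |V_A| = rω = 3.0814 m/s, perpendicular to OA.
Rod angle: sinφ = −(r/L) sinθ ⇒ φ = -9.284°; ω_rod = −rω cosθ/√(L²−r²sin²θ) = -31.255 rad/s.
V_P = V_A + ω_rod × AP, with AP = 0.0626 m along the rod.
Components: V_Px = −rω sinθ − a·ω_rod·sinφ = -2.1528 m/s;  V_Py = rω cosθ + a·ω_rod·cosφ = +0.54288 m/s.
|V_P| = √(V_Px² + V_Py²) = 2.2202 m/s.

2.22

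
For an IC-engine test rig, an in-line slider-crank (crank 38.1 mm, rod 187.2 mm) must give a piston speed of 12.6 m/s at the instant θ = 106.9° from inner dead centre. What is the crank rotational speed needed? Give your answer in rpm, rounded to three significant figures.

3510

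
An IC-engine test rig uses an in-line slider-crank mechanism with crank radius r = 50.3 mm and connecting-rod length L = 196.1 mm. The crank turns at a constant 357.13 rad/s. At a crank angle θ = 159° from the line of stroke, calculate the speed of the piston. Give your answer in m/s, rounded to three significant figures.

ω = 357.1 rad/s
For an in-line slider-crank, x = r cosθ + √(L² − r² sin²θ), so v = −rω sinθ·[1 + r cosθ/√(L² − r² sin²θ)].
With r = 0.0503 m, L = 0.1961 m, θ = 159°: √(L² − r² sin²θ) = 0.19527 m.
v = −0.0503·357.1·0.35837·[1 + 0.0503·-0.93358/0.19527] = -4.8895 m/s.
|v| = 4.8895 m/s.

4.89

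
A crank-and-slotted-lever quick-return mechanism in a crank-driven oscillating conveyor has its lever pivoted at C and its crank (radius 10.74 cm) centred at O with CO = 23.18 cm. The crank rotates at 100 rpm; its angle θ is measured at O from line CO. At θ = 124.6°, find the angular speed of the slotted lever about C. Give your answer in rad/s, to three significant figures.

0.737

ω = 10.47 rad/s (from 100 rpm).
Crank pin A relative to C: A = (d + r cosθ, r sinθ); lever angle φ = atan2(r sinθ, d + r cosθ).
Differentiating tanφ: φ̇ = rω(d cosθ + r)/(d² + r² + 2dr cosθ).
d² + r² + 2dr cosθ = |CA|² = 0.0369927 m²;  d cosθ + r = -0.024226 m.
|ω_lever| = |0.1074·10.47·-0.024226| / 0.0369927 = 0.73655 rad/s.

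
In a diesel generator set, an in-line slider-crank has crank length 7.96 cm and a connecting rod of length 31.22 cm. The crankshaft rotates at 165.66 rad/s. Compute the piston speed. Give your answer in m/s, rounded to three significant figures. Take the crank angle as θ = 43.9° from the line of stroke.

10.9

ω = 165.7 rad/s
For an in-line slider-crank, x = r cosθ + √(L² − r² sin²θ), so v = −rω sinθ·[1 + r cosθ/√(L² − r² sin²θ)].
With r = 0.0796 m, L = 0.3122 m, θ = 43.9°: √(L² − r² sin²θ) = 0.30728 m.
v = −0.0796·165.7·0.69340·[1 + 0.0796·0.72055/0.30728] = -10.85 m/s.
|v| = 10.85 m/s.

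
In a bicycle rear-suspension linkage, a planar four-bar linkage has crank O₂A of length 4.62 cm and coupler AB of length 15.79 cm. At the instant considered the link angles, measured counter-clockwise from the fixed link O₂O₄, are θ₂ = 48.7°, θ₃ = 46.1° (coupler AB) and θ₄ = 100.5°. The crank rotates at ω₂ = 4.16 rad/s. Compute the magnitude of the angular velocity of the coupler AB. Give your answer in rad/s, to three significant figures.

ω₂ = 4.16 rad/s
Differentiating the loop-closure r₂e^{iθ₂}+r₃e^{iθ₃}=r₁+r₄e^{iθ₄} gives r₂ω₂e^{iθ₂}+r₃ω₃e^{iθ₃}=r₄ω₄e^{iθ₄}.
Eliminating the other unknown: ω₃ = r₂ω₂ sin(θ₄−θ₂) / [r₃ sin(θ₃−θ₄)].
Numerator sine = +0.78586; denominator sine = -0.81310.
Result = 0.0462·4.16·(+0.78586) / (0.1579·(-0.81310)) = -1.1764 rad/s; magnitude 1.1764 rad/s.

1.18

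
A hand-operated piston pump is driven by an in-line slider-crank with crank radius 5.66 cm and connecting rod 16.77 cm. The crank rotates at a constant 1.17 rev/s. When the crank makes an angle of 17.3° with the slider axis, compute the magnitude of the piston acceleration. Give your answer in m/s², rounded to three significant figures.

3.78

ω = 2π·1.17 = 7.351 rad/s
x(θ) = r cosθ + √(L² − r² sin²θ); with ω constant, a = ω²·d²x/dθ².
d²x/dθ² = −r cosθ − r²(cos2θ)/√u − r⁴ sin²2θ/(4u^{3/2}),  u = L² − r² sin²θ = 0.02784 m².
Substituting r = 0.0566 m, L = 0.1677 m, θ = 17.3°: d²x/dθ² = -0.070022 m.
a = ω²·d²x/dθ² = (7.351)²·(-0.070022) = -3.7841 m/s²;  |a| = 3.7841 m/s².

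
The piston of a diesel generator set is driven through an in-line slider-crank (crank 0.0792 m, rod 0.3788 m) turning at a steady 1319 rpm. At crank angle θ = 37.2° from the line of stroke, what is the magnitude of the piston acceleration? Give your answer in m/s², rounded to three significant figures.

ω = 2π·1319/60 = 138.1 rad/s
x(θ) = r cosθ + √(L² − r² sin²θ); with ω constant, a = ω²·d²x/dθ².
d²x/dθ² = −r cosθ − r²(cos2θ)/√u − r⁴ sin²2θ/(4u^{3/2}),  u = L² − r² sin²θ = 0.141197 m².
Substituting r = 0.0792 m, L = 0.3788 m, θ = 37.2°: d²x/dθ² = -0.067746 m.
a = ω²·d²x/dθ² = (138.1)²·(-0.067746) = -1292.5 m/s²;  |a| = 1292.5 m/s².

1290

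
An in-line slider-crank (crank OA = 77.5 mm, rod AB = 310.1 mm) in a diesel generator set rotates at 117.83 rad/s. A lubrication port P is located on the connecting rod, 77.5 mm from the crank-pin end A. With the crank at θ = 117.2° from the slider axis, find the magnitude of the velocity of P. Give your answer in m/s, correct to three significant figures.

ω = 117.8 rad/s.  Crank-pin speed |V_A| = rω = 9.1318 m/s, perpendicular to OA.
Rod angle: sinφ = −(r/L) sinθ ⇒ φ = -12.843°; ω_rod = −rω cosθ/√(L²−r²sin²θ) = +13.806 rad/s.
V_P = V_A + ω_rod × AP, with AP = 0.0775 m along the rod.
Components: V_Px = −rω sinθ − a·ω_rod·sinφ = -7.8842 m/s;  V_Py = rω cosθ + a·ω_rod·cosφ = -3.1309 m/s.
|V_P| = √(V_Px² + V_Py²) = 8.4831 m/s.

8.48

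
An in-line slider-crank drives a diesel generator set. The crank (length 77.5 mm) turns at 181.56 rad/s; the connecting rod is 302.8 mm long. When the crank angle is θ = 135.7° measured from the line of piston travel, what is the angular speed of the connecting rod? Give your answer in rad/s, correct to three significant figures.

ω = 181.6 rad/s
The rod makes angle φ with the slider axis where L sinφ = r sinθ; differentiating, L cosφ·φ̇ = r ω cosθ.
L cosφ = √(L² − r² sin²θ) = 0.29792 m.
|ω_rod| = r ω |cosθ| / √(L² − r² sin²θ) = 0.0775·181.6·0.71569/0.29792 = 33.802 rad/s.

33.8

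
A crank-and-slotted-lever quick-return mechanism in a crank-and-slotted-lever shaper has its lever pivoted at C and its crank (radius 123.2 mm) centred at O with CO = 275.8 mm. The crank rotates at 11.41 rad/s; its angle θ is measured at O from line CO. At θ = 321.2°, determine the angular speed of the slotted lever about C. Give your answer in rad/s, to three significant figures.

3.30

ω = 11.41 rad/s
Crank pin A relative to C: A = (d + r cosθ, r sinθ); lever angle φ = atan2(r sinθ, d + r cosθ).
Differentiating tanφ: φ̇ = rω(d cosθ + r)/(d² + r² + 2dr cosθ).
d² + r² + 2dr cosθ = |CA|² = 0.144205 m²;  d cosθ + r = +0.33814 m.
|ω_lever| = |0.1232·11.41·+0.33814| / 0.144205 = 3.2962 rad/s.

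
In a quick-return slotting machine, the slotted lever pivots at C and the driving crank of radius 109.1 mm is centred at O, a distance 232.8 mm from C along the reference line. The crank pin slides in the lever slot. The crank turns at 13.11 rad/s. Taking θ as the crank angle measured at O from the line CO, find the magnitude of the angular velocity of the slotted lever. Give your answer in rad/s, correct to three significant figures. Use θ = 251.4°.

ω = 13.11 rad/s
Crank pin A relative to C: A = (d + r cosθ, r sinθ); lever angle φ = atan2(r sinθ, d + r cosθ).
Differentiating tanφ: φ̇ = rω(d cosθ + r)/(d² + r² + 2dr cosθ).
d² + r² + 2dr cosθ = |CA|² = 0.0498965 m²;  d cosθ + r = +0.034846 m.
|ω_lever| = |0.1091·13.11·+0.034846| / 0.0498965 = 0.99888 rad/s.

0.999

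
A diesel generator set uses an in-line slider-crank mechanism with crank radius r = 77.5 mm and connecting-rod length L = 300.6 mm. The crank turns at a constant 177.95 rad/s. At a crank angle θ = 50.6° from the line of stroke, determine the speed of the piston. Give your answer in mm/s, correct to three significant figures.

12400

ω = 177.9 rad/s
For an in-line slider-crank, x = r cosθ + √(L² − r² sin²θ), so v = −rω sinθ·[1 + r cosθ/√(L² − r² sin²θ)].
With r = 0.0775 m, L = 0.3006 m, θ = 50.6°: √(L² − r² sin²θ) = 0.29457 m.
v = −0.0775·177.9·0.77273·[1 + 0.0775·0.63473/0.29457] = -12.436 m/s.
|v| = 12.436 m/s = 12436 mm/s.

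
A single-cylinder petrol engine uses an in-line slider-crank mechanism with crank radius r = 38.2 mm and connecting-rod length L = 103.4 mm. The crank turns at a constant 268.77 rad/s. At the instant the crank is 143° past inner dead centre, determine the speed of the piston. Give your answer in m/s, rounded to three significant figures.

ω = 268.8 rad/s
For an in-line slider-crank, x = r cosθ + √(L² − r² sin²θ), so v = −rω sinθ·[1 + r cosθ/√(L² − r² sin²θ)].
With r = 0.0382 m, L = 0.1034 m, θ = 143°: √(L² − r² sin²θ) = 0.10081 m.
v = −0.0382·268.8·0.60182·[1 + 0.0382·-0.79864/0.10081] = -4.309 m/s.
|v| = 4.309 m/s.

4.31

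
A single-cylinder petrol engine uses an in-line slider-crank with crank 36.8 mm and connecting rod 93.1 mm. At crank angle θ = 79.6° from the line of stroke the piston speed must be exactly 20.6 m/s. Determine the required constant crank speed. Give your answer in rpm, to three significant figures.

5040

For an in-line slider-crank, |v_piston| = rω|sinθ|·[1 + r cosθ/√(L² − r² sin²θ)].
With r = 0.0368 m, L = 0.0931 m, θ = 79.6°: the bracketed kinematic factor |dx/dθ| = 0.038999 m.
ω = v/|dx/dθ| = 20.6/0.038999 = 528.22 rad/s.
N = 60ω/(2π) = 5044.2 rpm.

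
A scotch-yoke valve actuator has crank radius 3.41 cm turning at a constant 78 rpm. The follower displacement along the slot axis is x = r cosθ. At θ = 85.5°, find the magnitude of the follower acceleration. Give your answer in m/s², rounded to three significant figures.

ω = 8.168 rad/s (from 78 rpm).
x = r cosθ ⇒ ẍ = −rω² cosθ (ω constant).
|a| = rω²|cosθ| = 0.0341·(8.168)²·|cos 85.5°| = 0.1785 m/s².

0.179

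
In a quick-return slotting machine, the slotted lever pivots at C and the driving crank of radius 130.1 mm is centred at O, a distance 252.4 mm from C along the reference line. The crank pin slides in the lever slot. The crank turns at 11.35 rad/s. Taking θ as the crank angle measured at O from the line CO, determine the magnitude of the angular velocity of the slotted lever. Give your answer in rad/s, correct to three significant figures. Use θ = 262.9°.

2.01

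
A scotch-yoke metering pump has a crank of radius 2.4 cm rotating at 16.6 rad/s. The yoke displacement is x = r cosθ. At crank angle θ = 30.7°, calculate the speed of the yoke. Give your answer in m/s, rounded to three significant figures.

0.203

ω = 16.6 rad/s
x = r cosθ ⇒ ẋ = −rω sinθ.
|v| = rω|sinθ| = 0.024·16.6·|sin 30.7°| = 0.2034 m/s.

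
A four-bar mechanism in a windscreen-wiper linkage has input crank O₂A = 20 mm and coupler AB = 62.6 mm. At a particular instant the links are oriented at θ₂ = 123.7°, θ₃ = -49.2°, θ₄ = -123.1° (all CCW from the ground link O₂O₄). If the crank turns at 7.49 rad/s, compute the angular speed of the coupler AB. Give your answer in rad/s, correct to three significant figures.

ω₂ = 7.49 rad/s
Differentiating the loop-closure r₂e^{iθ₂}+r₃e^{iθ₃}=r₁+r₄e^{iθ₄} gives r₂ω₂e^{iθ₂}+r₃ω₃e^{iθ₃}=r₄ω₄e^{iθ₄}.
Eliminating the other unknown: ω₃ = r₂ω₂ sin(θ₄−θ₂) / [r₃ sin(θ₃−θ₄)].
Numerator sine = +0.91914; denominator sine = +0.96078.
Result = 0.02·7.49·(+0.91914) / (0.0626·(+0.96078)) = +2.2893 rad/s; magnitude 2.2893 rad/s.

2.29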